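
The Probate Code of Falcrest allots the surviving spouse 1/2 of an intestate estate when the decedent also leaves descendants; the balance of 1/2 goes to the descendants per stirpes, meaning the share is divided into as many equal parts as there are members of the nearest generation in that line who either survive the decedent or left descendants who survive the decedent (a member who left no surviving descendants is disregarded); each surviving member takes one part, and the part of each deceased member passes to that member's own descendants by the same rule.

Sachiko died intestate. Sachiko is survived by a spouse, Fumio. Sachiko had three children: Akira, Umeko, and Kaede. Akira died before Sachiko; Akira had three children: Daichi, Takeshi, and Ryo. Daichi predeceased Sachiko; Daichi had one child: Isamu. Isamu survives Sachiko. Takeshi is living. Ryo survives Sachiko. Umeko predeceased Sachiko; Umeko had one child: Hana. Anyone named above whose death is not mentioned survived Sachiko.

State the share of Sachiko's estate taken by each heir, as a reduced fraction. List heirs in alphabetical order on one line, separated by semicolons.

Fumio 1/2; Hana 1/6; Isamu 1/18; Kaede 1/6; Ryo 1/18; Takeshi 1/18

Fumio, as surviving spouse, takes 1/2.
The remaining 1/2 passes to Sachiko's descendants per stirpes.
The 1/2 is divided into 3 equal shares of 1/6 among Akira, Umeko, Kaede.
Akira predeceased; the 1/6 allotted to Akira's branch passes to Akira's issue by representation.
The 1/6 is divided into 3 equal shares of 1/18 among Daichi, Takeshi, Ryo.
Daichi predeceased; the 1/18 allotted to Daichi's branch passes to Daichi's issue by representation.
Isamu is the sole taker at this level and receives the full 1/18.
Takeshi is living and takes 1/18.
Ryo is living and takes 1/18.
Umeko predeceased; the 1/6 allotted to Umeko's branch passes to Umeko's issue by representation.
Hana is the sole taker at this level and receives the full 1/6.
Kaede is living and takes 1/6.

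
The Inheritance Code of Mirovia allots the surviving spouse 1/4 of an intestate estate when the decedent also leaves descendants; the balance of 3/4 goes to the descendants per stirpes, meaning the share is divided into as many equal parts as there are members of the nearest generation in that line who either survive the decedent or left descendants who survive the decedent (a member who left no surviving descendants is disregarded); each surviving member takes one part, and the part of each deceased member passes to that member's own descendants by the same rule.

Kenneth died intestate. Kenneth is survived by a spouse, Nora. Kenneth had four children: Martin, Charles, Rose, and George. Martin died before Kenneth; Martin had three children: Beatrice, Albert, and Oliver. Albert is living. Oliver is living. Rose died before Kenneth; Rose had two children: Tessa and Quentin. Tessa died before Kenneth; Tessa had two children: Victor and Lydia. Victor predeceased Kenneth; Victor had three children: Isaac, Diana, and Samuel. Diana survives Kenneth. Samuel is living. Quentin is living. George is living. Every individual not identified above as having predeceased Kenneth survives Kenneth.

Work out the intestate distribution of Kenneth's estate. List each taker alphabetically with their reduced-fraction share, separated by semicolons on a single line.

Albert 1/16; Beatrice 1/16; Charles 3/16; Diana 1/64; George 3/16; Isaac 1/64; Lydia 3/64; Nora 1/4; Oliver 1/16; Quentin 3/32; Samuel 1/64

Nora, as surviving spouse, takes 1/4.
The remaining 3/4 passes to Kenneth's descendants per stirpes.
The 3/4 is divided into 4 equal shares of 3/16 among Martin, Charles, Rose, George.
Martin predeceased; the 3/16 allotted to Martin's branch passes to Martin's issue by representation.
The 3/16 is divided into 3 equal shares of 1/16 among Beatrice, Albert, Oliver.
Beatrice is living and takes 1/16.
Albert is living and takes 1/16.
Oliver is living and takes 1/16.
Charles is living and takes 3/16.
Rose predeceased; the 3/16 allotted to Rose's branch passes to Rose's issue by representation.
The 3/16 is divided into 2 equal shares of 3/32 among Tessa, Quentin.
Tessa predeceased; the 3/32 allotted to Tessa's branch passes to Tessa's issue by representation.
The 3/32 is divided into 2 equal shares of 3/64 among Victor, Lydia.
Victor predeceased; the 3/64 allotted to Victor's branch passes to Victor's issue by representation.
The 3/64 is divided into 3 equal shares of 1/64 among Isaac, Diana, Samuel.
Isaac is living and takes 1/64.
Diana is living and takes 1/64.
Samuel is living and takes 1/64.
Lydia is living and takes 3/64.
Quentin is living and takes 3/32.
George is living and takes 3/16.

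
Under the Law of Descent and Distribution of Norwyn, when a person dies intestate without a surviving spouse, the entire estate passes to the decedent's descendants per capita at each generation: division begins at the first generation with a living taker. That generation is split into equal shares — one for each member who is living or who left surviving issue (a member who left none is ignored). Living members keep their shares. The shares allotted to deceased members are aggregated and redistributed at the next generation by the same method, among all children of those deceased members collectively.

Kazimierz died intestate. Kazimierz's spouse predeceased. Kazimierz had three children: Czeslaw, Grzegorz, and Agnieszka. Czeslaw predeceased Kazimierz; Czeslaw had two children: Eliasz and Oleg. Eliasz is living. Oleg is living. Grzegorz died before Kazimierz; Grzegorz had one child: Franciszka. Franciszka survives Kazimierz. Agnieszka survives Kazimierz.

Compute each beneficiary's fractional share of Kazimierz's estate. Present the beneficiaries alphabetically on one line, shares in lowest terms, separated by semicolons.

There is no surviving spouse, so the entire estate passes to Kazimierz's descendants per capita at each generation.
At generation 1 (Czeslaw, Grzegorz, Agnieszka) there are 3 shares of (1)/3 = 1/3 each.
Living: Agnieszka — each takes 1/3.
Deceased: Czeslaw and Grzegorz. Their combined 2/3 is pooled and carried to generation 2.
At generation 2 (Eliasz, Oleg, Franciszka) there are 3 shares of (2/3)/3 = 2/9 each.
Living: Eliasz, Oleg, and Franciszka — each takes 2/9.

Agnieszka 1/3; Eliasz 2/9; Franciszka 2/9; Oleg 2/9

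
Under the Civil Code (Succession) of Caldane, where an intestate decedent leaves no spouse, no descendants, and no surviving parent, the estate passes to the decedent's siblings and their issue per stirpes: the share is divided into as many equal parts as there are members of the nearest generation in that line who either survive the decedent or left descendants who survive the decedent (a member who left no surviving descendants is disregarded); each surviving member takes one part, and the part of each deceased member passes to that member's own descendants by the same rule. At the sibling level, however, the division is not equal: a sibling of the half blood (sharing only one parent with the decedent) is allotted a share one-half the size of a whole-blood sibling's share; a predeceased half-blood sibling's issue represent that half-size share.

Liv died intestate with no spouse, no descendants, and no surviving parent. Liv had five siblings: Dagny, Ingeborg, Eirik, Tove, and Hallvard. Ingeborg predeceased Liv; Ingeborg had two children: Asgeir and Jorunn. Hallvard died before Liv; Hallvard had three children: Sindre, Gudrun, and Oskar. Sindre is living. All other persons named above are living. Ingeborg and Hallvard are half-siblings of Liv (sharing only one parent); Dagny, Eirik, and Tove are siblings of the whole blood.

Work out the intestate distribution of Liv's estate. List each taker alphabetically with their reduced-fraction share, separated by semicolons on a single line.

No spouse, descendants, or parent survives, so the estate passes to Liv's siblings per stirpes.
Half-blood siblings count for one-half the weight of whole-blood siblings at the initial division.
Dividing 1 in proportion to weights (total weight 4): Dagny (weight 1) → 1/4; Ingeborg (weight 1/2) → 1/8; Eirik (weight 1) → 1/4; Tove (weight 1) → 1/4; Hallvard (weight 1/2) → 1/8.
Dagny is living and takes 1/4.
Ingeborg predeceased; the 1/8 allotted to Ingeborg's branch passes to Ingeborg's issue by representation.
The 1/8 is divided into 2 equal shares of 1/16 among Asgeir, Jorunn.
Asgeir is living and takes 1/16.
Jorunn is living and takes 1/16.
Eirik is living and takes 1/4.
Tove is living and takes 1/4.
Hallvard predeceased; the 1/8 allotted to Hallvard's branch passes to Hallvard's issue by representation.
The 1/8 is divided into 3 equal shares of 1/24 among Sindre, Gudrun, Oskar.
Sindre is living and takes 1/24.
Gudrun is living and takes 1/24.
Oskar is living and takes 1/24.

Asgeir 1/16; Dagny 1/4; Eirik 1/4; Gudrun 1/24; Jorunn 1/16; Oskar 1/24; Sindre 1/24; Tove 1/4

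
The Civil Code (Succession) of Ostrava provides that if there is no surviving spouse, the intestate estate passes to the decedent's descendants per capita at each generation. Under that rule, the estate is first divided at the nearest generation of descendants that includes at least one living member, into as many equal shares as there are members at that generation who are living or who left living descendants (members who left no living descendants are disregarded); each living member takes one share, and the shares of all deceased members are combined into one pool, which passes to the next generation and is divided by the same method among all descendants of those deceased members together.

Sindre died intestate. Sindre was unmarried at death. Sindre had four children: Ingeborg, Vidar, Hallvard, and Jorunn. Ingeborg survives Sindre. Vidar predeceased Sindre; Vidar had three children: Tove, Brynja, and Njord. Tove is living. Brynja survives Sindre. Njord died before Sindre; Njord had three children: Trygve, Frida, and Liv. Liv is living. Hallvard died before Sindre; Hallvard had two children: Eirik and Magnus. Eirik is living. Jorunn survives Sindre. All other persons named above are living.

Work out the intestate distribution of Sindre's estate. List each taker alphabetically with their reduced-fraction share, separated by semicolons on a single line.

There is no surviving spouse, so the entire estate passes to Sindre's descendants per capita at each generation.
At generation 1 (Ingeborg, Vidar, Hallvard, Jorunn) there are 4 shares of (1)/4 = 1/4 each.
Living: Ingeborg and Jorunn — each takes 1/4.
Deceased: Vidar and Hallvard. Their combined 1/2 is pooled and carried to generation 2.
At generation 2 (Tove, Brynja, Njord, Eirik, Magnus) there are 5 shares of (1/2)/5 = 1/10 each.
Living: Tove, Brynja, Eirik, and Magnus — each takes 1/10.
Deceased: Njord. That 1/10 share is carried to generation 3.
At generation 3 (Trygve, Frida, Liv) there are 3 shares of (1/10)/3 = 1/30 each.
Living: Trygve, Frida, and Liv — each takes 1/30.

Brynja 1/10; Eirik 1/10; Frida 1/30; Ingeborg 1/4; Jorunn 1/4; Liv 1/30; Magnus 1/10; Tove 1/10; Trygve 1/30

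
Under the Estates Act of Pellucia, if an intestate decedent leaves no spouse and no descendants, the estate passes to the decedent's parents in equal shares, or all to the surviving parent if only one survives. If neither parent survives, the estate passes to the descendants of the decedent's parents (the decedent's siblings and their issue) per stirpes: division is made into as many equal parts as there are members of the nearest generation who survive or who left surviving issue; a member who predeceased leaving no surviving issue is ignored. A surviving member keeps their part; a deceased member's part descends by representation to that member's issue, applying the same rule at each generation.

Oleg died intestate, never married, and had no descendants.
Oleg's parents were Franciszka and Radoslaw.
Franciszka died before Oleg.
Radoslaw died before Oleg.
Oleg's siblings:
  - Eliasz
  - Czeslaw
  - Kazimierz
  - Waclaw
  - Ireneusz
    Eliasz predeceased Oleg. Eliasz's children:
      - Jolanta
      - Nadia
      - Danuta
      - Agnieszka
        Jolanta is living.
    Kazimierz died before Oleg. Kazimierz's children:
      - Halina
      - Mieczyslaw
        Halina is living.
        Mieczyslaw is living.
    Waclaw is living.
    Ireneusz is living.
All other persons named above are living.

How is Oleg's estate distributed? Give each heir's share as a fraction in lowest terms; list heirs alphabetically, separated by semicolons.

Neither parent survives and there are no descendants, so the estate passes to Oleg's siblings and their issue per stirpes.
The estate is divided into 5 equal shares of 1/5 among Eliasz, Czeslaw, Kazimierz, Waclaw, Ireneusz.
Eliasz predeceased; the 1/5 allotted to Eliasz's branch passes to Eliasz's issue by representation.
The 1/5 is divided into 4 equal shares of 1/20 among Jolanta, Nadia, Danuta, Agnieszka.
Jolanta is living and takes 1/20.
Nadia is living and takes 1/20.
Danuta is living and takes 1/20.
Agnieszka is living and takes 1/20.
Czeslaw is living and takes 1/5.
Kazimierz predeceased; the 1/5 allotted to Kazimierz's branch passes to Kazimierz's issue by representation.
The 1/5 is divided into 2 equal shares of 1/10 among Halina, Mieczyslaw.
Halina is living and takes 1/10.
Mieczyslaw is living and takes 1/10.
Waclaw is living and takes 1/5.
Ireneusz is living and takes 1/5.

Agnieszka 1/20; Czeslaw 1/5; Danuta 1/20; Halina 1/10; Ireneusz 1/5; Jolanta 1/20; Mieczyslaw 1/10; Nadia 1/20; Waclaw 1/5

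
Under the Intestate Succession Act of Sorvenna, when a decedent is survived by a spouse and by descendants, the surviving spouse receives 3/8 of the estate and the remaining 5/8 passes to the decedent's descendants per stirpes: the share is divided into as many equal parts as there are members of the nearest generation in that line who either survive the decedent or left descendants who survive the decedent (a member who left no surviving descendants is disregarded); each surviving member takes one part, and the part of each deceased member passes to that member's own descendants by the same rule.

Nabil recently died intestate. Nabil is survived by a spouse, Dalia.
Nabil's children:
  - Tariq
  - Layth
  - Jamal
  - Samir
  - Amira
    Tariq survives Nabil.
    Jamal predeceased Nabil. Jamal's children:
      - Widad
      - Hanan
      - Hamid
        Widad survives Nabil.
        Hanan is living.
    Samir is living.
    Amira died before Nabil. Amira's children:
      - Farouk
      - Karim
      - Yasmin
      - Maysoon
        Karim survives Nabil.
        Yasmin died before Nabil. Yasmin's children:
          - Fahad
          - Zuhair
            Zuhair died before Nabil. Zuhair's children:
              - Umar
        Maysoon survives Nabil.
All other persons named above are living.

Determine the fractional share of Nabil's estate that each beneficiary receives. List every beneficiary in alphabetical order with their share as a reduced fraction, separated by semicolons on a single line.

Dalia, as surviving spouse, takes 3/8.
The remaining 5/8 passes to Nabil's descendants per stirpes.
The 5/8 is divided into 5 equal shares of 1/8 among Tariq, Layth, Jamal, Samir, Amira.
Tariq is living and takes 1/8.
Layth is living and takes 1/8.
Jamal predeceased; the 1/8 allotted to Jamal's branch passes to Jamal's issue by representation.
The 1/8 is divided into 3 equal shares of 1/24 among Widad, Hanan, Hamid.
Widad is living and takes 1/24.
Hanan is living and takes 1/24.
Hamid is living and takes 1/24.
Samir is living and takes 1/8.
Amira predeceased; the 1/8 allotted to Amira's branch passes to Amira's issue by representation.
The 1/8 is divided into 4 equal shares of 1/32 among Farouk, Karim, Yasmin, Maysoon.
Farouk is living and takes 1/32.
Karim is living and takes 1/32.
Yasmin predeceased; the 1/32 allotted to Yasmin's branch passes to Yasmin's issue by representation.
The 1/32 is divided into 2 equal shares of 1/64 among Fahad, Zuhair.
Fahad is living and takes 1/64.
Zuhair predeceased; the 1/64 allotted to Zuhair's branch passes to Zuhair's issue by representation.
Umar is the sole taker at this level and receives the full 1/64.
Maysoon is living and takes 1/32.

Dalia 3/8; Fahad 1/64; Farouk 1/32; Hamid 1/24; Hanan 1/24; Karim 1/32; Layth 1/8; Maysoon 1/32; Samir 1/8; Tariq 1/8; Umar 1/64; Widad 1/24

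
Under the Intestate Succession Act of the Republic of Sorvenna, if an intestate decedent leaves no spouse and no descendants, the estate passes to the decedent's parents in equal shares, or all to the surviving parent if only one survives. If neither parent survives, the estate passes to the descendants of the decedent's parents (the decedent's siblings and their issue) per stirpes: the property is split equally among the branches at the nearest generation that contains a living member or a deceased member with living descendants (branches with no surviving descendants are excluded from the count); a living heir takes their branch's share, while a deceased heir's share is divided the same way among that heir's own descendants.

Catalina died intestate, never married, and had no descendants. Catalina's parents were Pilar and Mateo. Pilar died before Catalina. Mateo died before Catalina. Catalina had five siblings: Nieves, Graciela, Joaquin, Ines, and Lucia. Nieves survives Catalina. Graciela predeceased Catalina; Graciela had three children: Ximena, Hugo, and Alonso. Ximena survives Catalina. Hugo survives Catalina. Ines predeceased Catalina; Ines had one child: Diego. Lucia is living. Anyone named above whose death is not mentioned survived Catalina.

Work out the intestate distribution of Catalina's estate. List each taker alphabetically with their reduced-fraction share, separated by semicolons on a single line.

Alonso 1/15; Diego 1/5; Hugo 1/15; Joaquin 1/5; Lucia 1/5; Nieves 1/5; Ximena 1/15

Neither parent survives and there are no descendants, so the estate passes to Catalina's siblings and their issue per stirpes.
The estate is divided into 5 equal shares of 1/5 among Nieves, Graciela, Joaquin, Ines, Lucia.
Nieves is living and takes 1/5.
Graciela predeceased; the 1/5 allotted to Graciela's branch passes to Graciela's issue by representation.
The 1/5 is divided into 3 equal shares of 1/15 among Ximena, Hugo, Alonso.
Ximena is living and takes 1/15.
Hugo is living and takes 1/15.
Alonso is living and takes 1/15.
Joaquin is living and takes 1/5.
Ines predeceased; the 1/5 allotted to Ines's branch passes to Ines's issue by representation.
Diego is the sole taker at this level and receives the full 1/5.
Lucia is living and takes 1/5.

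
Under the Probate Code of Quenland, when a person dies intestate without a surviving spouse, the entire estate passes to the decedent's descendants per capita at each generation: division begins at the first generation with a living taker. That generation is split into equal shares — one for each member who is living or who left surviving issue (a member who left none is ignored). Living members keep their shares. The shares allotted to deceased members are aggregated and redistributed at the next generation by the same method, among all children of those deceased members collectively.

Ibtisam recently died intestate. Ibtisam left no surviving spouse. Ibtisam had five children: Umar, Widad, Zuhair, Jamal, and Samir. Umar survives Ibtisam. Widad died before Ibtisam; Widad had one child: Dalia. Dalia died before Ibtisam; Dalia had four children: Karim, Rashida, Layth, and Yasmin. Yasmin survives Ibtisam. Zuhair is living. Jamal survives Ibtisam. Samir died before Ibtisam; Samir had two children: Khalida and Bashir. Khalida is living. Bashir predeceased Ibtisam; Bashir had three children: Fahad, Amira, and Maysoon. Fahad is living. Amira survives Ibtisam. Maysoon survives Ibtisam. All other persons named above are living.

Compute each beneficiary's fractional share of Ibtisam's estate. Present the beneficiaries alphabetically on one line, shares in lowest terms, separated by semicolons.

Amira 4/105; Fahad 4/105; Jamal 1/5; Karim 4/105; Khalida 2/15; Layth 4/105; Maysoon 4/105; Rashida 4/105; Umar 1/5; Yasmin 4/105; Zuhair 1/5

There is no surviving spouse, so the entire estate passes to Ibtisam's descendants per capita at each generation.
At generation 1 (Umar, Widad, Zuhair, Jamal, Samir) there are 5 shares of (1)/5 = 1/5 each.
Living: Umar, Zuhair, and Jamal — each takes 1/5.
Deceased: Widad and Samir. Their combined 2/5 is pooled and carried to generation 2.
At generation 2 (Dalia, Khalida, Bashir) there are 3 shares of (2/5)/3 = 2/15 each.
Living: Khalida — each takes 2/15.
Deceased: Dalia and Bashir. Their combined 4/15 is pooled and carried to generation 3.
At generation 3 (Karim, Rashida, Layth, Yasmin, Fahad, Amira, Maysoon) there are 7 shares of (4/15)/7 = 4/105 each.
Living: Karim, Rashida, Layth, Yasmin, Fahad, Amira, and Maysoon — each takes 4/105.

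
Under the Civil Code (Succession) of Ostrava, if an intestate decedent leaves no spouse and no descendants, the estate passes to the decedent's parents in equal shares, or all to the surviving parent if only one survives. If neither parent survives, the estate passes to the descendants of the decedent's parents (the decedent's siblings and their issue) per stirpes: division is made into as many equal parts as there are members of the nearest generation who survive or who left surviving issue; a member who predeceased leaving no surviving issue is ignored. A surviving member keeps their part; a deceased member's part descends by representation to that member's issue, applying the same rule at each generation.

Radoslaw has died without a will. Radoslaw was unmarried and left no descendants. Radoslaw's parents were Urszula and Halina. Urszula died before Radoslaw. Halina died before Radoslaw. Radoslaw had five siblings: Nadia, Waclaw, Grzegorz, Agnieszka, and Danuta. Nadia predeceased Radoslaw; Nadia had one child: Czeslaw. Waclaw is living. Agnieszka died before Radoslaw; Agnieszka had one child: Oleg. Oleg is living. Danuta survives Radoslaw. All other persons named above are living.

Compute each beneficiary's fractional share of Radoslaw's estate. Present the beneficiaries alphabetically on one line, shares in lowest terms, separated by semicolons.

Neither parent survives and there are no descendants, so the estate passes to Radoslaw's siblings and their issue per stirpes.
The estate is divided into 5 equal shares of 1/5 among Nadia, Waclaw, Grzegorz, Agnieszka, Danuta.
Nadia predeceased; the 1/5 allotted to Nadia's branch passes to Nadia's issue by representation.
Czeslaw is the sole taker at this level and receives the full 1/5.
Waclaw is living and takes 1/5.
Grzegorz is living and takes 1/5.
Agnieszka predeceased; the 1/5 allotted to Agnieszka's branch passes to Agnieszka's issue by representation.
Oleg is the sole taker at this level and receives the full 1/5.
Danuta is living and takes 1/5.

Czeslaw 1/5; Danuta 1/5; Grzegorz 1/5; Oleg 1/5; Waclaw 1/5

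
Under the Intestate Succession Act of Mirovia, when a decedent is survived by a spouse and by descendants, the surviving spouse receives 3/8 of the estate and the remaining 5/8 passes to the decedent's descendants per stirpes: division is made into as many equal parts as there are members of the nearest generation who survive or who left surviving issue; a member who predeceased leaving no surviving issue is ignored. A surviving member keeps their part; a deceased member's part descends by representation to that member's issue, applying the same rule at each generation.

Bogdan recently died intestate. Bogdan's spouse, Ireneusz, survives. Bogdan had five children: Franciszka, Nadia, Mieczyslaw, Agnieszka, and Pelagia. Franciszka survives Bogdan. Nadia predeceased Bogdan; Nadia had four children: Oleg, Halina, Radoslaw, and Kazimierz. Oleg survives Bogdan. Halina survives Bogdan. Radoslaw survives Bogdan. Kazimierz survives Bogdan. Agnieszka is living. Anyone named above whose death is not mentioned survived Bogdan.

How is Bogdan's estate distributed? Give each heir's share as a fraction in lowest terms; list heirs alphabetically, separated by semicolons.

Agnieszka 1/8; Franciszka 1/8; Halina 1/32; Ireneusz 3/8; Kazimierz 1/32; Mieczyslaw 1/8; Oleg 1/32; Pelagia 1/8; Radoslaw 1/32

Ireneusz, as surviving spouse, takes 3/8.
The remaining 5/8 passes to Bogdan's descendants per stirpes.
The 5/8 is divided into 5 equal shares of 1/8 among Franciszka, Nadia, Mieczyslaw, Agnieszka, Pelagia.
Franciszka is living and takes 1/8.
Nadia predeceased; the 1/8 allotted to Nadia's branch passes to Nadia's issue by representation.
The 1/8 is divided into 4 equal shares of 1/32 among Oleg, Halina, Radoslaw, Kazimierz.
Oleg is living and takes 1/32.
Halina is living and takes 1/32.
Radoslaw is living and takes 1/32.
Kazimierz is living and takes 1/32.
Mieczyslaw is living and takes 1/8.
Agnieszka is living and takes 1/8.
Pelagia is living and takes 1/8.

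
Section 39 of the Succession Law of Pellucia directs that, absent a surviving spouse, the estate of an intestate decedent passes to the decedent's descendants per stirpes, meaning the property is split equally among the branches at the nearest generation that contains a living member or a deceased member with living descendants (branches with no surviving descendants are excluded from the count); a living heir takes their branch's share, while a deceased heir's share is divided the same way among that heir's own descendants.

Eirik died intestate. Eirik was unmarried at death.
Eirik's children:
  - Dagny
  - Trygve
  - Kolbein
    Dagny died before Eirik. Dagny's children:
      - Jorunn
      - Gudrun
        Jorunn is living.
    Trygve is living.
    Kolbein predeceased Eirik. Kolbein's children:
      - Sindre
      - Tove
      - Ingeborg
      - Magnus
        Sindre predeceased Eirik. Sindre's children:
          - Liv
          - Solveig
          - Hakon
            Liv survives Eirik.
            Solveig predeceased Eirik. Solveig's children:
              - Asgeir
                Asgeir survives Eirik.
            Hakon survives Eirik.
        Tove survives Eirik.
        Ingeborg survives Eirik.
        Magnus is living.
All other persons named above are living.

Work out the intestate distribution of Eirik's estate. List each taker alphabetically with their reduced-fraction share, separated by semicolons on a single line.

Asgeir 1/36; Gudrun 1/6; Hakon 1/36; Ingeborg 1/12; Jorunn 1/6; Liv 1/36; Magnus 1/12; Tove 1/12; Trygve 1/3

There is no surviving spouse, so the entire estate passes to Eirik's descendants per stirpes.
The estate is divided into 3 equal shares of 1/3 among Dagny, Trygve, Kolbein.
Dagny predeceased; the 1/3 allotted to Dagny's branch passes to Dagny's issue by representation.
The 1/3 is divided into 2 equal shares of 1/6 among Jorunn, Gudrun.
Jorunn is living and takes 1/6.
Gudrun is living and takes 1/6.
Trygve is living and takes 1/3.
Kolbein predeceased; the 1/3 allotted to Kolbein's branch passes to Kolbein's issue by representation.
The 1/3 is divided into 4 equal shares of 1/12 among Sindre, Tove, Ingeborg, Magnus.
Sindre predeceased; the 1/12 allotted to Sindre's branch passes to Sindre's issue by representation.
The 1/12 is divided into 3 equal shares of 1/36 among Liv, Solveig, Hakon.
Liv is living and takes 1/36.
Solveig predeceased; the 1/36 allotted to Solveig's branch passes to Solveig's issue by representation.
Asgeir is the sole taker at this level and receives the full 1/36.
Hakon is living and takes 1/36.
Tove is living and takes 1/12.
Ingeborg is living and takes 1/12.
Magnus is living and takes 1/12.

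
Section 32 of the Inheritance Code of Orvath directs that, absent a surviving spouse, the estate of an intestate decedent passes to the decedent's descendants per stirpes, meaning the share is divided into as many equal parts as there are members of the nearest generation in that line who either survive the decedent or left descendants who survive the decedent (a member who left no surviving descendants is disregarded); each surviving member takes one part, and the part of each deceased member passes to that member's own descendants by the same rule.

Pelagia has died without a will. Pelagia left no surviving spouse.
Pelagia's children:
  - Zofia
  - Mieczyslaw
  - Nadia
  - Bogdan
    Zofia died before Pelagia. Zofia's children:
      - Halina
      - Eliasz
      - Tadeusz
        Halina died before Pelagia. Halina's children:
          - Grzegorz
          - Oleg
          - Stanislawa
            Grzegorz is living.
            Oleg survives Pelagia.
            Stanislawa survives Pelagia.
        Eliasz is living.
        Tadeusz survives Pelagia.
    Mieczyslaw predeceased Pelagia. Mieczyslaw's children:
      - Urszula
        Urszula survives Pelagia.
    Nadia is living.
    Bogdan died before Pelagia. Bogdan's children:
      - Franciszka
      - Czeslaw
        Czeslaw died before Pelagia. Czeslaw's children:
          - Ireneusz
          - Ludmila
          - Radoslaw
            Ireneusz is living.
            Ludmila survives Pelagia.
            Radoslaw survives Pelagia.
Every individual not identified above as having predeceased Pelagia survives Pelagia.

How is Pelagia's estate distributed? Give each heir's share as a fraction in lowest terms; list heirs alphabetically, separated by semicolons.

There is no surviving spouse, so the entire estate passes to Pelagia's descendants per stirpes.
The estate is divided into 4 equal shares of 1/4 among Zofia, Mieczyslaw, Nadia, Bogdan.
Zofia predeceased; the 1/4 allotted to Zofia's branch passes to Zofia's issue by representation.
The 1/4 is divided into 3 equal shares of 1/12 among Halina, Eliasz, Tadeusz.
Halina predeceased; the 1/12 allotted to Halina's branch passes to Halina's issue by representation.
The 1/12 is divided into 3 equal shares of 1/36 among Grzegorz, Oleg, Stanislawa.
Grzegorz is living and takes 1/36.
Oleg is living and takes 1/36.
Stanislawa is living and takes 1/36.
Eliasz is living and takes 1/12.
Tadeusz is living and takes 1/12.
Mieczyslaw predeceased; the 1/4 allotted to Mieczyslaw's branch passes to Mieczyslaw's issue by representation.
Urszula is the sole taker at this level and receives the full 1/4.
Nadia is living and takes 1/4.
Bogdan predeceased; the 1/4 allotted to Bogdan's branch passes to Bogdan's issue by representation.
The 1/4 is divided into 2 equal shares of 1/8 among Franciszka, Czeslaw.
Franciszka is living and takes 1/8.
Czeslaw predeceased; the 1/8 allotted to Czeslaw's branch passes to Czeslaw's issue by representation.
The 1/8 is divided into 3 equal shares of 1/24 among Ireneusz, Ludmila, Radoslaw.
Ireneusz is living and takes 1/24.
Ludmila is living and takes 1/24.
Radoslaw is living and takes 1/24.

Eliasz 1/12; Franciszka 1/8; Grzegorz 1/36; Ireneusz 1/24; Ludmila 1/24; Nadia 1/4; Oleg 1/36; Radoslaw 1/24; Stanislawa 1/36; Tadeusz 1/12; Urszula 1/4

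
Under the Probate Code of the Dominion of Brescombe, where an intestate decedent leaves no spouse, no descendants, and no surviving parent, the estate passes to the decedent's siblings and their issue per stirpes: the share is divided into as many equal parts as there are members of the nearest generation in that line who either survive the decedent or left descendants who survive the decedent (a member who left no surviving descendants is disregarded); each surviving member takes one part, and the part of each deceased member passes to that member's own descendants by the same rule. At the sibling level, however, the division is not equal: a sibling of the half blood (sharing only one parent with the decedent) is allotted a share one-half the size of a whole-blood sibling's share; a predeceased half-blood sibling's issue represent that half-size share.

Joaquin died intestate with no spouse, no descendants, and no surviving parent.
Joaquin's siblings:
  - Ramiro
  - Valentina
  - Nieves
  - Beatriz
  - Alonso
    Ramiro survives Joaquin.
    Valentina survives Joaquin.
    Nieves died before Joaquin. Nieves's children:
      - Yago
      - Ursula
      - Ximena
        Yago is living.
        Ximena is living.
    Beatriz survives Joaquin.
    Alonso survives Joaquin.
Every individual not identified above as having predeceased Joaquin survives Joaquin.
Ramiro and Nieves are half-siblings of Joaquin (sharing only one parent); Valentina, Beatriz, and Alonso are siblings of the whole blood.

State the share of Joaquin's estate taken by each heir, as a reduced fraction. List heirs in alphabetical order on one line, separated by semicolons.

No spouse, descendants, or parent survives, so the estate passes to Joaquin's siblings per stirpes.
Half-blood siblings count for one-half the weight of whole-blood siblings at the initial division.
Dividing 1 in proportion to weights (total weight 4): Ramiro (weight 1/2) → 1/8; Valentina (weight 1) → 1/4; Nieves (weight 1/2) → 1/8; Beatriz (weight 1) → 1/4; Alonso (weight 1) → 1/4.
Ramiro is living and takes 1/8.
Valentina is living and takes 1/4.
Nieves predeceased; the 1/8 allotted to Nieves's branch passes to Nieves's issue by representation.
The 1/8 is divided into 3 equal shares of 1/24 among Yago, Ursula, Ximena.
Yago is living and takes 1/24.
Ursula is living and takes 1/24.
Ximena is living and takes 1/24.
Beatriz is living and takes 1/4.
Alonso is living and takes 1/4.

Alonso 1/4; Beatriz 1/4; Ramiro 1/8; Ursula 1/24; Valentina 1/4; Ximena 1/24; Yago 1/24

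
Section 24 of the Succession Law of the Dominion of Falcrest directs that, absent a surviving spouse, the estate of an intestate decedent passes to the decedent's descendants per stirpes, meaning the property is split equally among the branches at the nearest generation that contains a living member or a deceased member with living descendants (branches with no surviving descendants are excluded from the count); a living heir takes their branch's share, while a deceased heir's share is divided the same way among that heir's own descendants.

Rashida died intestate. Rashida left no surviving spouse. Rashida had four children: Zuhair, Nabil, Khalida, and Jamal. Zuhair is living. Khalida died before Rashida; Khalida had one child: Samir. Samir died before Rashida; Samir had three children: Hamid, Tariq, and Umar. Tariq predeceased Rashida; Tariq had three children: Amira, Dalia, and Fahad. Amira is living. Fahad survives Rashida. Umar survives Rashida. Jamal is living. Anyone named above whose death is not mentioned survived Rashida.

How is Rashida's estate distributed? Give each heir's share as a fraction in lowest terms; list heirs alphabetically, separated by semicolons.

There is no surviving spouse, so the entire estate passes to Rashida's descendants per stirpes.
The estate is divided into 4 equal shares of 1/4 among Zuhair, Nabil, Khalida, Jamal.
Zuhair is living and takes 1/4.
Nabil is living and takes 1/4.
Khalida predeceased; the 1/4 allotted to Khalida's branch passes to Khalida's issue by representation.
Samir's line is the sole branch at this level, so the full 1/4 passes to Samir's issue by representation.
The 1/4 is divided into 3 equal shares of 1/12 among Hamid, Tariq, Umar.
Hamid is living and takes 1/12.
Tariq predeceased; the 1/12 allotted to Tariq's branch passes to Tariq's issue by representation.
The 1/12 is divided into 3 equal shares of 1/36 among Amira, Dalia, Fahad.
Amira is living and takes 1/36.
Dalia is living and takes 1/36.
Fahad is living and takes 1/36.
Umar is living and takes 1/12.
Jamal is living and takes 1/4.

Amira 1/36; Dalia 1/36; Fahad 1/36; Hamid 1/12; Jamal 1/4; Nabil 1/4; Umar 1/12; Zuhair 1/4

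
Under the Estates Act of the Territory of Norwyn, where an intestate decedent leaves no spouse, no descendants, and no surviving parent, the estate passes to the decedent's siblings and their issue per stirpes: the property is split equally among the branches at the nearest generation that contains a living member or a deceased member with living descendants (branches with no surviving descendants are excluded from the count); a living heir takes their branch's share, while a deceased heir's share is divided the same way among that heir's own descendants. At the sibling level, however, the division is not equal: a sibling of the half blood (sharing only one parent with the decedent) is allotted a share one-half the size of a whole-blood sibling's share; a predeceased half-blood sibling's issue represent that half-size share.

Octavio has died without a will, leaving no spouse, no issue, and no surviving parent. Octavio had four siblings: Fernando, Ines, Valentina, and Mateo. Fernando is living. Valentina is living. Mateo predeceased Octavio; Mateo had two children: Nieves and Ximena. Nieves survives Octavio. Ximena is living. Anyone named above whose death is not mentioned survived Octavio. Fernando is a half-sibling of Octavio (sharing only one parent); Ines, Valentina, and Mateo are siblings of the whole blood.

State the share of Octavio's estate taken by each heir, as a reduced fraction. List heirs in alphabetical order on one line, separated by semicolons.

No spouse, descendants, or parent survives, so the estate passes to Octavio's siblings per stirpes.
Half-blood siblings count for one-half the weight of whole-blood siblings at the initial division.
Dividing 1 in proportion to weights (total weight 7/2): Fernando (weight 1/2) → 1/7; Ines (weight 1) → 2/7; Valentina (weight 1) → 2/7; Mateo (weight 1) → 2/7.
Fernando is living and takes 1/7.
Ines is living and takes 2/7.
Valentina is living and takes 2/7.
Mateo predeceased; the 2/7 allotted to Mateo's branch passes to Mateo's issue by representation.
The 2/7 is divided into 2 equal shares of 1/7 among Nieves, Ximena.
Nieves is living and takes 1/7.
Ximena is living and takes 1/7.

Fernando 1/7; Ines 2/7; Nieves 1/7; Valentina 2/7; Ximena 1/7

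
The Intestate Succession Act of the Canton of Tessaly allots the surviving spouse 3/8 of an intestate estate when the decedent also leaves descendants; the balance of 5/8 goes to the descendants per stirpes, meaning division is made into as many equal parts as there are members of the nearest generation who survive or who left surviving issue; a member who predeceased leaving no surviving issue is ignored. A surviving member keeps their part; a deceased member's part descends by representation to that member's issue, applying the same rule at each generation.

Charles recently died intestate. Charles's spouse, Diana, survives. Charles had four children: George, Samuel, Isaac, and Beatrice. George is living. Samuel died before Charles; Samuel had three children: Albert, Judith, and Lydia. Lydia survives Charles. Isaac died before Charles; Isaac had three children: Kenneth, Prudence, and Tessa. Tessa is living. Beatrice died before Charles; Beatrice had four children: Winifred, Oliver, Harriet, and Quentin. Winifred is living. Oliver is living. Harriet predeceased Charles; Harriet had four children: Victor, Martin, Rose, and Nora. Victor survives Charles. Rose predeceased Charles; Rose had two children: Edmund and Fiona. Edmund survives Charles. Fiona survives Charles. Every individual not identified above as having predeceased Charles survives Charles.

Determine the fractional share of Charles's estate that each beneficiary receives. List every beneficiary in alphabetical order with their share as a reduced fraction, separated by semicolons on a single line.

Diana, as surviving spouse, takes 3/8.
The remaining 5/8 passes to Charles's descendants per stirpes.
The 5/8 is divided into 4 equal shares of 5/32 among George, Samuel, Isaac, Beatrice.
George is living and takes 5/32.
Samuel predeceased; the 5/32 allotted to Samuel's branch passes to Samuel's issue by representation.
The 5/32 is divided into 3 equal shares of 5/96 among Albert, Judith, Lydia.
Albert is living and takes 5/96.
Judith is living and takes 5/96.
Lydia is living and takes 5/96.
Isaac predeceased; the 5/32 allotted to Isaac's branch passes to Isaac's issue by representation.
The 5/32 is divided into 3 equal shares of 5/96 among Kenneth, Prudence, Tessa.
Kenneth is living and takes 5/96.
Prudence is living and takes 5/96.
Tessa is living and takes 5/96.
Beatrice predeceased; the 5/32 allotted to Beatrice's branch passes to Beatrice's issue by representation.
The 5/32 is divided into 4 equal shares of 5/128 among Winifred, Oliver, Harriet, Quentin.
Winifred is living and takes 5/128.
Oliver is living and takes 5/128.
Harriet predeceased; the 5/128 allotted to Harriet's branch passes to Harriet's issue by representation.
The 5/128 is divided into 4 equal shares of 5/512 among Victor, Martin, Rose, Nora.
Victor is living and takes 5/512.
Martin is living and takes 5/512.
Rose predeceased; the 5/512 allotted to Rose's branch passes to Rose's issue by representation.
The 5/512 is divided into 2 equal shares of 5/1024 among Edmund, Fiona.
Edmund is living and takes 5/1024.
Fiona is living and takes 5/1024.
Nora is living and takes 5/512.
Quentin is living and takes 5/128.

Albert 5/96; Diana 3/8; Edmund 5/1024; Fiona 5/1024; George 5/32; Judith 5/96; Kenneth 5/96; Lydia 5/96; Martin 5/512; Nora 5/512; Oliver 5/128; Prudence 5/96; Quentin 5/128; Tessa 5/96; Victor 5/512; Winifred 5/128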